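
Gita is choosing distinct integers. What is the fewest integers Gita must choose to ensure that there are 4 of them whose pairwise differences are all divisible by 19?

Integers whose pairwise differences are multiples of 19 are exactly those sharing a remainder mod 19. By the pigeonhole principle, the 19 residue classes mod 19 are the pigeonholes.
With 57 integers one could put 3 in each residue class and have no class reach 4.
The 58th integer pushes some class to 4, so 19·3 + 1 = 58.

58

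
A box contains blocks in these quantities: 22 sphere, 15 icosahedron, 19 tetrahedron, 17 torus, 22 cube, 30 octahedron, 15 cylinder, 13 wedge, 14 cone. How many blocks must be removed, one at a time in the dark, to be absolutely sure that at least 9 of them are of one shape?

By the pigeonhole principle, the 9 shapes are the holes; the blocks drawn are the pigeons.
To avoid 9 of any one shape, the worst case takes at most 8 of each shape.
That gives 8 + 8 + 8 + 8 + 8 + 8 + 8 + 8 + 8 = 72 blocks with no shape reaching 9.
The next block forces some shape to 9, so 72 + 1 = 73.

73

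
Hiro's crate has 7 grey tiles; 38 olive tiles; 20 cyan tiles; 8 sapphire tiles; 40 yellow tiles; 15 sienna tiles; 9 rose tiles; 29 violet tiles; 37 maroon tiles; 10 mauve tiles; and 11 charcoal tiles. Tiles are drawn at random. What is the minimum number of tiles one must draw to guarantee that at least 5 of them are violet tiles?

In the worst case for collecting violet tiles, every non-violet tile comes out first.
There are 7 + 38 + 20 + 8 + 40 + 15 + 9 + 37 + 10 + 11 = 195 non-violet tiles altogether.
After those, each further tile must be violet, so 195 + 5 = 200 draws guarantee 5 violet tiles.

200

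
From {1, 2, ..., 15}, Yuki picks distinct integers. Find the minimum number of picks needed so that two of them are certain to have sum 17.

Two chosen integers sum to 17 exactly when both halves of some pair {x, 17−x} with 2 ≤ x ≤ 17−x ≤ 15 are chosen — 7 such pairs.
The remaining 1 element (those with no distinct partner in range) can never complete a 17-sum, so the worst case takes all of them and one from each pair: 1 + 7 = 8.
The 9th integer has to be the second member of some pair, so 8 + 1 = 9.

9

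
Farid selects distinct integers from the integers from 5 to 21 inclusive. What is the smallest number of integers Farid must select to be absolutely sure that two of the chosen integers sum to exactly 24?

11

A set avoiding the sum 24 can contain at most one of each pair {x, 24−x}, plus the 3 elements whose complement lies outside the range or equal to its own complement.
The integers 12, …, 21 (10 of them) are such a set: any two sum to at least 12+13 = 25 > 24.
By the pigeonhole principle, any 11th integer completes one of the 7 pairs, so 11 choices force a sum of 24.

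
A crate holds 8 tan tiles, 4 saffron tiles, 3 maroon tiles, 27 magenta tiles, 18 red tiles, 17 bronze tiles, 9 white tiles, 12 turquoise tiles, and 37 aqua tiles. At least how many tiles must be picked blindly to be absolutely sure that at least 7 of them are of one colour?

Pigeonhole: put each drawn tile into a box by colour. The largest draw with every box below 7 takes min(count, 6) from each colour; colours with fewer than 6 contribute all they have.
Σ min(cᵢ, 6) = 6 + 4 + 3 + 6 + 6 + 6 + 6 + 6 + 6 = 49.
Draw number 49 + 1 = 50 must push one box to 7.

50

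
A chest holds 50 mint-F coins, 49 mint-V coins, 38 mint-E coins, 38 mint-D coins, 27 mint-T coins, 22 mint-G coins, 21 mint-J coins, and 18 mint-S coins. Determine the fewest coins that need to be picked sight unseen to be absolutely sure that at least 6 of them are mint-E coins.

231

In the worst case for collecting mint-E coins, every non-mint-E coin comes out first.
There are 50 + 49 + 38 + 27 + 22 + 21 + 18 = 225 non-mint-E coins altogether.
After those, each further coin must be mint-E, so 225 + 6 = 231 draws guarantee 6 mint-E coins.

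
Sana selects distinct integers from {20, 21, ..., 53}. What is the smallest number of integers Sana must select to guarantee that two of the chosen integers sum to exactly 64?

23

Two chosen integers sum to 64 exactly when both halves of some pair {x, 64−x} with 20 ≤ x ≤ 64−x ≤ 44 are chosen — 12 such pairs.
The remaining 10 elements (those with no distinct partner in range) can never complete a 64-sum, so the worst case takes all of them and one from each pair: 10 + 12 = 22.
The 23rd integer has to be the second member of some pair, so 22 + 1 = 23.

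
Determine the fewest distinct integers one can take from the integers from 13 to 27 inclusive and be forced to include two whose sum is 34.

A set avoiding the sum 34 can contain at most one of each pair {x, 34−x}, plus the 7 elements whose complement lies outside the range or equal to its own complement.
The integers 17, …, 27 (11 of them) are such a set: any two sum to at least 17+18 = 35 > 34.
By the pigeonhole principle, any 12th integer completes one of the 4 pairs, so 12 choices force a sum of 34.

12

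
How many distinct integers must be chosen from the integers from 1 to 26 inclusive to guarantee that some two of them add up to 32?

A set avoiding the sum 32 can contain at most one of each pair {x, 32−x}, plus the 6 elements whose complement lies outside the range or equal to its own complement.
The integers 1, …, 16 (16 of them) are such a set: any two sum to at least 1+2 = 3 and at most 15+16 = 31 < 32.
By the pigeonhole principle, any 17th integer completes one of the 10 pairs, so 17 choices force a sum of 32.

17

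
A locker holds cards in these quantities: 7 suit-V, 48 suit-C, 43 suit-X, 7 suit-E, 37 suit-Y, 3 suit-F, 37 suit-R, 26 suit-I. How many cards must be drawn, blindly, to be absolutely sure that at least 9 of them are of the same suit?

58

By pigeonhole, the 8 suits are the holes; the cards drawn are the pigeons.
To avoid 9 of any one suit, the worst case takes at most 8 of each suit, or every card of a suit that has fewer than 8.
That gives 7 + 8 + 8 + 7 + 8 + 3 + 8 + 8 = 57 cards with no suit reaching 9.
The next card forces some suit to 9, so 57 + 1 = 58.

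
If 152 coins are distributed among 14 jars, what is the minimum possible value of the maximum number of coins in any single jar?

11

The 14 jars are the holes and the 152 coins are the pigeons.
If every jar held at most 10 coins, the total would be at most 14 × 10 = 140, which is less than 152.
So some jar holds at least ⌈152/14⌉ = 11 coins.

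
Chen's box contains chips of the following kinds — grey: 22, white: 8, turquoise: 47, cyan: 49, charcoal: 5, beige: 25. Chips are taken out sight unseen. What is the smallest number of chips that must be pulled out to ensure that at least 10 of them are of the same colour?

50

An adversary could hand out at most 9 chips per colour (white, charcoal run out sooner): 9 + 8 + 9 + 9 + 5 + 9 = 49 chips and still no colour has 10.
By pigeonhole, one more chip lands in a colour already at 9, so 50 draws are enough and 49 are not.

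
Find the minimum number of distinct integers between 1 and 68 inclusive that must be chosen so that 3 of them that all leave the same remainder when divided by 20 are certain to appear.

41

The 20 residue classes mod 20 are the pigeonholes.
With 40 integers one could put 2 in each residue class and have no class reach 3.
The 41st integer pushes some class to 3, so 20·2 + 1 = 41.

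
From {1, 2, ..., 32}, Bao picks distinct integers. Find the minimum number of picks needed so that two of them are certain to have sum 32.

Group the elements by complementary pair {x, 32−x}: {1,31}, {2,30}, {3,29}, …, giving 15 two-element pairs, the single value 16 (it cannot pair with itself since the integers are distinct), and 1 integer whose partner 32−x falls outside [1,32].
By the pigeonhole principle, treating each of those 17 groups as a pigeonhole, one can pick one integer per group — 17 integers — with no two summing to 32.
The 18th integer lands in an occupied pair, forcing a sum of 32.

18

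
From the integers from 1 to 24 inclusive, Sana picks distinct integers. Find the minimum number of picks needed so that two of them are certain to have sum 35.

18

Two chosen integers sum to 35 exactly when both halves of some pair {x, 35−x} with 11 ≤ x ≤ 35−x ≤ 24 are chosen — 7 such pairs.
The remaining 10 elements (those with no distinct partner in range) can never complete a 35-sum, so the worst case takes all of them and one from each pair: 10 + 7 = 17.
By pigeonhole, the 18th integer has to be the second member of some pair, so 17 + 1 = 18.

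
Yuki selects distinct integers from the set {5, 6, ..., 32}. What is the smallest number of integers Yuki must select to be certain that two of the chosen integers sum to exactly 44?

A set avoiding the sum 44 can contain at most one of each pair {x, 44−x}, plus the 8 elements whose complement lies outside the range or equal to its own complement.
The integers 5, …, 22 (18 of them) are such a set: any two sum to at least 5+6 = 11 and at most 21+22 = 43 < 44.
Any 19th integer completes one of the 10 pairs, so 19 choices force a sum of 44.

19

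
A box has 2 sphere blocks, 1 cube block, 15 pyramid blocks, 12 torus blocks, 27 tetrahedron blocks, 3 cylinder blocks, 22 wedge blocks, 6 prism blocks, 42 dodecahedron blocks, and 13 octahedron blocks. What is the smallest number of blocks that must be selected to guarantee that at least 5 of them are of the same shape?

An adversary could hand out at most 4 blocks per shape (sphere, cube, cylinder run out sooner): 2 + 1 + 4 + 4 + 4 + 3 + 4 + 4 + 4 + 4 = 34 blocks and still no shape has 5.
Pigeonhole: one more block lands in a shape already at 4, so 35 draws are enough and 34 are not.

35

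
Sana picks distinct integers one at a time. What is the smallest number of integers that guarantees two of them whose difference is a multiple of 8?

9

Integers whose pairwise differences are multiples of 8 are exactly those sharing a remainder mod 8. Pigeonhole: the 8 residue classes mod 8 are the pigeonholes.
With 8 integers one could put 1 in each residue class and have no class reach 2.
The 9th integer pushes some class to 2, so 8·1 + 1 = 9.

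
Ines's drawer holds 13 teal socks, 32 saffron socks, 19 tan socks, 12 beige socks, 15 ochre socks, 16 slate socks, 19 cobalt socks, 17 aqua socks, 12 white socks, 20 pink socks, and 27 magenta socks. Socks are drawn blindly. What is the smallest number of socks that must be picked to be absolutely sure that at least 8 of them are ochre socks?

195

In the worst case for collecting ochre socks, every non-ochre sock comes out first.
There are 13 + 32 + 19 + 12 + 16 + 19 + 17 + 12 + 20 + 27 = 187 non-ochre socks altogether.
After those, each further sock must be ochre, so 187 + 8 = 195 draws guarantee 8 ochre socks.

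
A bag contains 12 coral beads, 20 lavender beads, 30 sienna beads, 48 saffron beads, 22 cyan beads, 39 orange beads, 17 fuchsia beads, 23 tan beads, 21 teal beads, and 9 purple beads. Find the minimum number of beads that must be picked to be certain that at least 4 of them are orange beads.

In the worst case for collecting orange beads, every non-orange bead comes out first.
There are 12 + 20 + 30 + 48 + 22 + 17 + 23 + 21 + 9 = 202 non-orange beads altogether.
After those, each further bead must be orange, so 202 + 4 = 206 draws guarantee 4 orange beads.

206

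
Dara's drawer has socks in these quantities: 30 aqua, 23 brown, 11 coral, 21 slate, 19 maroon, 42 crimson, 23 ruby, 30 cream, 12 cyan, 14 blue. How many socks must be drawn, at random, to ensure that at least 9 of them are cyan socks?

In the worst case for collecting cyan socks, every non-cyan sock comes out first.
There are 30 + 23 + 11 + 21 + 19 + 42 + 23 + 30 + 14 = 213 non-cyan socks altogether.
After those, each further sock must be cyan, so 213 + 9 = 222 draws guarantee 9 cyan socks.

222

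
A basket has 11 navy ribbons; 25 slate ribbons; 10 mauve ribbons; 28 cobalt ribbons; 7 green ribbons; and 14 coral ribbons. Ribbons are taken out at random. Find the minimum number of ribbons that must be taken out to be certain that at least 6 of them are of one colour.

31

Put each drawn ribbon into a box by colour. The largest draw with every box below 6 takes min(count, 5) from each colour.
Σ min(cᵢ, 5) = 5 + 5 + 5 + 5 + 5 + 5 = 30.
Draw number 30 + 1 = 31 must push one box to 6.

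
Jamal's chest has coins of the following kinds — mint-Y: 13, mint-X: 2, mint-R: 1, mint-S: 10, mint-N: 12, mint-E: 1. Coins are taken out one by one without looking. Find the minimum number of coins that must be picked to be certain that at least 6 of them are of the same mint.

An adversary could hand out at most 5 coins per mint (mint-X, mint-R, mint-E run out sooner): 5 + 2 + 1 + 5 + 5 + 1 = 19 coins and still no mint has 6.
Pigeonhole: one more coin lands in a mint already at 5, so 20 draws are enough and 19 are not.

20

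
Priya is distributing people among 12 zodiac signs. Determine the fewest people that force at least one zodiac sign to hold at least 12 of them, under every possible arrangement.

With 132 people one could put exactly 11 in each of the 12 zodiac signs, and no zodiac sign would reach 12.
One more person must land in a zodiac sign that already has 11, giving it 12.
So 12 × 11 + 1 = 133 people are required.

133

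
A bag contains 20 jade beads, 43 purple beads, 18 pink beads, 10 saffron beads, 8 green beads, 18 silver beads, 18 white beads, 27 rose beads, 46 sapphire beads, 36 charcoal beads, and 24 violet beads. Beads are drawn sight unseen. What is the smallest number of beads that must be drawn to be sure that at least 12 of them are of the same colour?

118

The 11 colours are the holes; the beads drawn are the pigeons.
To avoid 12 of any one colour, the worst case takes at most 11 of each colour, or every bead of a colour that has fewer than 11.
That gives 11 + 11 + 11 + 10 + 8 + 11 + 11 + 11 + 11 + 11 + 11 = 117 beads with no colour reaching 12.
The next bead forces some colour to 12, so 117 + 1 = 118.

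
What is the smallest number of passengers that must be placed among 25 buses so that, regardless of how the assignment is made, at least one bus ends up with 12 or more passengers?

With 275 passengers one could put exactly 11 in each of the 25 buses, and no bus would reach 12.
Pigeonhole: one more passenger must land in a bus that already has 11, giving it 12.
So 25 × 11 + 1 = 276 passengers are required.

276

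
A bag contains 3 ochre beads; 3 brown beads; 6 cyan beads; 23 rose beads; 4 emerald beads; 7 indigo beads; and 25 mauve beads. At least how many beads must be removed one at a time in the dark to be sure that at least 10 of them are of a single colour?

Put each drawn bead into a box by colour. The largest draw with every box below 10 takes min(count, 9) from each colour; colours with fewer than 9 contribute all they have.
Σ min(cᵢ, 9) = 3 + 3 + 6 + 9 + 4 + 7 + 9 = 41.
Draw number 41 + 1 = 42 must push one box to 10.

42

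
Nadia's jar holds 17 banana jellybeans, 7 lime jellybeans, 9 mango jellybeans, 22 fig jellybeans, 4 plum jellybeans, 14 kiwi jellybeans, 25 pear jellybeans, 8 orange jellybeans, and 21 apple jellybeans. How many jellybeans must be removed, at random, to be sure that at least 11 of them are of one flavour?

79

An adversary could hand out at most 10 jellybeans per flavour (4 flavours run out sooner): 10 + 7 + 9 + 10 + 4 + 10 + 10 + 8 + 10 = 78 jellybeans and still no flavour has 11.
One more jellybean lands in a flavour already at 10, so 79 draws are enough and 78 are not.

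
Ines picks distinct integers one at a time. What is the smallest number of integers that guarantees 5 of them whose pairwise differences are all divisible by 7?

29

Integers whose pairwise differences are multiples of 7 are exactly those sharing a remainder mod 7. By pigeonhole, the 7 residue classes mod 7 are the pigeonholes.
With 28 integers one could put 4 in each residue class and have no class reach 5.
The 29th integer pushes some class to 5, so 7·4 + 1 = 29.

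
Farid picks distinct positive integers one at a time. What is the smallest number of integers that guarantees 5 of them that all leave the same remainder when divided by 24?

97

The 24 residue classes mod 24 are the pigeonholes.
With 96 integers one could put 4 in each residue class and have no class reach 5.
The 97th integer pushes some class to 5, so 24·4 + 1 = 97.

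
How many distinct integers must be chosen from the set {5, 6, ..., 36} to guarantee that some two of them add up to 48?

A set avoiding the sum 48 can contain at most one of each pair {x, 48−x}, plus the 8 elements whose complement lies outside the range or equal to its own complement.
The integers 5, …, 24 (20 of them) are such a set: any two sum to at least 5+6 = 11 and at most 23+24 = 47 < 48.
Any 21st integer completes one of the 12 pairs, so 21 choices force a sum of 48.

21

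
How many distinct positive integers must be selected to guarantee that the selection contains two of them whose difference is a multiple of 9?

10

Integers whose pairwise differences are multiples of 9 are exactly those sharing a remainder mod 9. By the pigeonhole principle, the 9 residue classes mod 9 are the pigeonholes.
With 9 integers one could put 1 in each residue class and have no class reach 2.
The 10th integer pushes some class to 2, so 9·1 + 1 = 10.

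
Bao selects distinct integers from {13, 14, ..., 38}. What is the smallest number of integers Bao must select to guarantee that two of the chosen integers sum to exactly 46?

17

Two chosen integers sum to 46 exactly when both halves of some pair {x, 46−x} with 13 ≤ x ≤ 46−x ≤ 33 are chosen — 10 such pairs.
The remaining 6 elements (those with no distinct partner in range) can never complete a 46-sum, so the worst case takes all of them and one from each pair: 6 + 10 = 16.
Pigeonhole: the 17th integer has to be the second member of some pair, so 16 + 1 = 17.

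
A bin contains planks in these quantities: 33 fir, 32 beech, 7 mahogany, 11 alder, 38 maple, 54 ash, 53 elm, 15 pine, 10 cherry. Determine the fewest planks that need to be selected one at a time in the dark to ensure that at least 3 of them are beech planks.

In the worst case for collecting beech planks, every non-beech plank comes out first.
There are 33 + 7 + 11 + 38 + 54 + 53 + 15 + 10 = 221 non-beech planks altogether.
After those, each further plank must be beech, so 221 + 3 = 224 draws guarantee 3 beech planks.

224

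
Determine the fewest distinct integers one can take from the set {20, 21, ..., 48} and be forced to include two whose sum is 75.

Group the elements by complementary pair {x, 75−x}: {27,48}, {28,47}, {29,46}, …, giving 11 two-element pairs and 7 integers whose partner 75−x falls outside [20,48].
Treating each of those 18 groups as a pigeonhole, one can pick one integer per group — 18 integers — with no two summing to 75.
The 19th integer lands in an occupied pair, forcing a sum of 75.

19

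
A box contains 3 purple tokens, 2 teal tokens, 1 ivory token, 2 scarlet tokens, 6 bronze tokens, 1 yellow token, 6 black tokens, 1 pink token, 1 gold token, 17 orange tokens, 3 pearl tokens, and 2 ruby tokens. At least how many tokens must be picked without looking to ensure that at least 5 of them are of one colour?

29

Put each drawn token into a box by colour. The largest draw with every box below 5 takes min(count, 4) from each colour; colours with fewer than 4 contribute all they have.
Σ min(cᵢ, 4) = 3 + 2 + 1 + 2 + 4 + 1 + 4 + 1 + 1 + 4 + 3 + 2 = 28.
Draw number 28 + 1 = 29 must push one box to 5.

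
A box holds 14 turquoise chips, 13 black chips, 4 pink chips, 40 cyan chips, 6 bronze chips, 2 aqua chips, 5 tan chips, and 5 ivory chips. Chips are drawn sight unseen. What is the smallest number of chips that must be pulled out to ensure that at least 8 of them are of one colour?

Put each drawn chip into a box by colour. The largest draw with every box below 8 takes min(count, 7) from each colour; colours with fewer than 7 contribute all they have.
Σ min(cᵢ, 7) = 7 + 7 + 4 + 7 + 6 + 2 + 5 + 5 = 43.
Draw number 43 + 1 = 44 must push one box to 8.

44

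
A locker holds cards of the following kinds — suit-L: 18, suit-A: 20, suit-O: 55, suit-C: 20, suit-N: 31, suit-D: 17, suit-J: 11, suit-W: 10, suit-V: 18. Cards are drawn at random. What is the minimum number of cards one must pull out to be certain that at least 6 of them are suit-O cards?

151

In the worst case for collecting suit-O cards, every non-suit-O card comes out first.
There are 18 + 20 + 20 + 31 + 17 + 11 + 10 + 18 = 145 non-suit-O cards altogether.
After those, each further card must be suit-O, so 145 + 6 = 151 draws guarantee 6 suit-O cards.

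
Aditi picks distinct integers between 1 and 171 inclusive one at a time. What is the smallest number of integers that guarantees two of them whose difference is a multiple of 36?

Integers whose pairwise differences are multiples of 36 are exactly those sharing a remainder mod 36. Pigeonhole: the 36 residue classes mod 36 are the pigeonholes.
With 36 integers one could put 1 in each residue class and have no class reach 2.
The 37th integer pushes some class to 2, so 36·1 + 1 = 37.

37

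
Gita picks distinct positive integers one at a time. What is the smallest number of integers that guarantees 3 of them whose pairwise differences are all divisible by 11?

Integers whose pairwise differences are multiples of 11 are exactly those sharing a remainder mod 11. Pigeonhole: the 11 residue classes mod 11 are the pigeonholes.
With 22 integers one could put 2 in each residue class and have no class reach 3.
The 23rd integer pushes some class to 3, so 11·2 + 1 = 23.

23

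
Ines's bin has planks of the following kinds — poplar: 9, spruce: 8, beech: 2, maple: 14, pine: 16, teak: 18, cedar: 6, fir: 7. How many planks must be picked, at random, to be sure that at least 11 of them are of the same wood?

63

The 8 woods are the holes; the planks drawn are the pigeons.
To avoid 11 of any one wood, the worst case takes at most 10 of each wood, or every plank of a wood that has fewer than 10.
That gives 9 + 8 + 2 + 10 + 10 + 10 + 6 + 7 = 62 planks with no wood reaching 11.
The next plank forces some wood to 11, so 62 + 1 = 63.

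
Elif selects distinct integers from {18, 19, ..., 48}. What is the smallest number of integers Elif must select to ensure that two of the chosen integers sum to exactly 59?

Group the elements by complementary pair {x, 59−x}: {18,41}, {19,40}, {20,39}, …, giving 12 two-element pairs and 7 integers whose partner 59−x falls outside [18,48].
By the pigeonhole principle, treating each of those 19 groups as a pigeonhole, one can pick one integer per group — 19 integers — with no two summing to 59.
The 20th integer lands in an occupied pair, forcing a sum of 59.

20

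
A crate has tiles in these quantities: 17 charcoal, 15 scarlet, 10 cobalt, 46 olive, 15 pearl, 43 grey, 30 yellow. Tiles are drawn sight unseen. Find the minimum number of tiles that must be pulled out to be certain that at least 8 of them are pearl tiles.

In the worst case for collecting pearl tiles, every non-pearl tile comes out first.
There are 17 + 15 + 10 + 46 + 43 + 30 = 161 non-pearl tiles altogether.
After those, each further tile must be pearl, so 161 + 8 = 169 draws guarantee 8 pearl tiles.

169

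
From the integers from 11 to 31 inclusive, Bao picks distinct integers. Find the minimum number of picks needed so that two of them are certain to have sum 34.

16

Group the elements by complementary pair {x, 34−x}: {11,23}, {12,22}, {13,21}, …, giving 6 two-element pairs, the single value 17 (it cannot pair with itself since the integers are distinct), and 8 integers whose partner 34−x falls outside [11,31].
By the pigeonhole principle, treating each of those 15 groups as a pigeonhole, one can pick one integer per group — 15 integers — with no two summing to 34.
The 16th integer lands in an occupied pair, forcing a sum of 34.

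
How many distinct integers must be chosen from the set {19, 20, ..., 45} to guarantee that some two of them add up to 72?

19

Group the elements by complementary pair {x, 72−x}: {27,45}, {28,44}, {29,43}, …, giving 9 two-element pairs; the single value 36 (it cannot pair with itself since the integers are distinct); and 8 integers whose partner 72−x falls outside [19,45].
Treating each of those 18 groups as a pigeonhole, one can pick one integer per group — 18 integers — with no two summing to 72.
The 19th integer lands in an occupied pair, forcing a sum of 72.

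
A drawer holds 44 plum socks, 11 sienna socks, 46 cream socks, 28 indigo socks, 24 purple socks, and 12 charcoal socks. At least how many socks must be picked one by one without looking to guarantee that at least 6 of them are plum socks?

In the worst case for collecting plum socks, every non-plum sock comes out first.
There are 11 + 46 + 28 + 24 + 12 = 121 non-plum socks altogether.
After those, each further sock must be plum, so 121 + 6 = 127 draws guarantee 6 plum socks.

127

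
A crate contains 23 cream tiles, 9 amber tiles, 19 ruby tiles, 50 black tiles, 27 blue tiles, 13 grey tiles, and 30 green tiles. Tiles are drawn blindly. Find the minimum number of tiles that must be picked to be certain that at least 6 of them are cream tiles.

In the worst case for collecting cream tiles, every non-cream tile comes out first.
There are 9 + 19 + 50 + 27 + 13 + 30 = 148 non-cream tiles altogether.
After those, each further tile must be cream, so 148 + 6 = 154 draws guarantee 6 cream tiles.

154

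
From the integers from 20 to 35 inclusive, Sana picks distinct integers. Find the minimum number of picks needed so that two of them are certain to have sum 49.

Group the elements by complementary pair {x, 49−x}: {20,29}, {21,28}, {22,27}, …, giving 5 two-element pairs and 6 integers whose partner 49−x falls outside [20,35].
By pigeonhole, treating each of those 11 groups as a pigeonhole, one can pick one integer per group — 11 integers — with no two summing to 49.
The 12th integer lands in an occupied pair, forcing a sum of 49.

12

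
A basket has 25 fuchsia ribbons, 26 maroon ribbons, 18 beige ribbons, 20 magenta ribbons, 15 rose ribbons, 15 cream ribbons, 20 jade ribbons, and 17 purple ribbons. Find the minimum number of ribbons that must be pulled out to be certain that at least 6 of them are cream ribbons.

In the worst case for collecting cream ribbons, every non-cream ribbon comes out first.
There are 25 + 26 + 18 + 20 + 15 + 20 + 17 = 141 non-cream ribbons altogether.
After those, each further ribbon must be cream, so 141 + 6 = 147 draws guarantee 6 cream ribbons.

147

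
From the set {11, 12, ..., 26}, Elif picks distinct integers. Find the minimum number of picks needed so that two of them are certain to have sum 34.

11

Two chosen integers sum to 34 exactly when both halves of some pair {x, 34−x} with 11 ≤ x ≤ 34−x ≤ 23 are chosen — 6 such pairs.
The remaining 4 elements (those with no distinct partner in range) can never complete a 34-sum, so the worst case takes all of them and one from each pair: 4 + 6 = 10.
By the pigeonhole principle, the 11th integer has to be the second member of some pair, so 10 + 1 = 11.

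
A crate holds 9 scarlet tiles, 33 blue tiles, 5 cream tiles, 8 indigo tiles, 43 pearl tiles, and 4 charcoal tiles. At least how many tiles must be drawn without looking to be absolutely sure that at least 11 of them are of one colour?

An adversary could hand out at most 10 tiles per colour (4 colours run out sooner): 9 + 10 + 5 + 8 + 10 + 4 = 46 tiles and still no colour has 11.
By pigeonhole, one more tile lands in a colour already at 10, so 47 draws are enough and 46 are not.

47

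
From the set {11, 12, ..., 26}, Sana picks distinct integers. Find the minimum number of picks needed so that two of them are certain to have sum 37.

Group the elements by complementary pair {x, 37−x}: {11,26}, {12,25}, {13,24}, …, giving 8 two-element pairs.
Treating each of those 8 groups as a pigeonhole, one can pick one integer per group — 8 integers — with no two summing to 37.
The 9th integer lands in an occupied pair, forcing a sum of 37.

9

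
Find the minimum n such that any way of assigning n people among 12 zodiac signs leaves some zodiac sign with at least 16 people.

181

With 180 people one could put exactly 15 in each of the 12 zodiac signs, and no zodiac sign would reach 16.
One more person must land in a zodiac sign that already has 15, giving it 16.
So 12 × 15 + 1 = 181 people are required.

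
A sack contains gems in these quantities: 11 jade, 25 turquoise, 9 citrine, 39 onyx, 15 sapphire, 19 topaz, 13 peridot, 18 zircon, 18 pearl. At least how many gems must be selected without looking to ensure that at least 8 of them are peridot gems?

162

In the worst case for collecting peridot gems, every non-peridot gem comes out first.
There are 11 + 25 + 9 + 39 + 15 + 19 + 18 + 18 = 154 non-peridot gems altogether.
After those, each further gem must be peridot, so 154 + 8 = 162 draws guarantee 8 peridot gems.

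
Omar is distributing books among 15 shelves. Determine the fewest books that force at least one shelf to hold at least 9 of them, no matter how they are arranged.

121

With 120 books one could put exactly 8 in each of the 15 shelves, and no shelf would reach 9.
One more book must land in a shelf that already has 8, giving it 9.
So 15 × 8 + 1 = 121 books are required.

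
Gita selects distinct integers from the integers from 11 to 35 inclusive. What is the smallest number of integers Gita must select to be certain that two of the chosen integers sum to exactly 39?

Group the elements by complementary pair {x, 39−x}: {11,28}, {12,27}, {13,26}, …, giving 9 two-element pairs and 7 integers whose partner 39−x falls outside [11,35].
Treating each of those 16 groups as a pigeonhole, one can pick one integer per group — 16 integers — with no two summing to 39.
The 17th integer lands in an occupied pair, forcing a sum of 39.

17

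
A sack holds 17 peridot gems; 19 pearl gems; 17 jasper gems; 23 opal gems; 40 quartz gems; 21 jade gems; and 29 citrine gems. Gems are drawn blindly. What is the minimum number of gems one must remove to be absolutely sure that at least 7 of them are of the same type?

43

By the pigeonhole principle, put each drawn gem into a box by type. The largest draw with every box below 7 takes min(count, 6) from each type.
Σ min(cᵢ, 6) = 6 + 6 + 6 + 6 + 6 + 6 + 6 = 42.
Draw number 42 + 1 = 43 must push one box to 7.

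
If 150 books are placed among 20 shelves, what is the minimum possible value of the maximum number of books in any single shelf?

Pigeonhole: the 20 shelves are the holes and the 150 books are the pigeons.
If every shelf held at most 7 books, the total would be at most 20 × 7 = 140, which is less than 150.
So some shelf holds at least ⌈150/20⌉ = 8 books.

8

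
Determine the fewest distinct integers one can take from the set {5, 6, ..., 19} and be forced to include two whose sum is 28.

Two chosen integers sum to 28 exactly when both halves of some pair {x, 28−x} with 9 ≤ x ≤ 28−x ≤ 19 are chosen — 5 such pairs.
The remaining 5 elements (those with no distinct partner in range) can never complete a 28-sum, so the worst case takes all of them and one from each pair: 5 + 5 = 10.
The 11th integer has to be the second member of some pair, so 10 + 1 = 11.

11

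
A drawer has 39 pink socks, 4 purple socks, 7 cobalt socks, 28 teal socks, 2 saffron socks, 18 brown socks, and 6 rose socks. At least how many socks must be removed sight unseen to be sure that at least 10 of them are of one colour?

47

The 7 colours are the holes; the socks drawn are the pigeons.
To avoid 10 of any one colour, the worst case takes at most 9 of each colour, or every sock of a colour that has fewer than 9.
That gives 9 + 4 + 7 + 9 + 2 + 9 + 6 = 46 socks with no colour reaching 10.
The next sock forces some colour to 10, so 46 + 1 = 47.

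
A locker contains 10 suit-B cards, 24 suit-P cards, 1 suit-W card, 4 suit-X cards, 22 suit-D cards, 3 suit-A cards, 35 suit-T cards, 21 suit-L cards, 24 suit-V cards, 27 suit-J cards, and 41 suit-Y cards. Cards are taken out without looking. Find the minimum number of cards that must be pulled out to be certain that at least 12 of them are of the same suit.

96

An adversary could hand out at most 11 cards per suit (4 suits run out sooner): 10 + 11 + 1 + 4 + 11 + 3 + 11 + 11 + 11 + 11 + 11 = 95 cards and still no suit has 12.
By pigeonhole, one more card lands in a suit already at 11, so 96 draws are enough and 95 are not.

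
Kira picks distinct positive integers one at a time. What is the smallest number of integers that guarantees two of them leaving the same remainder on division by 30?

31

The 30 residue classes mod 30 are the pigeonholes.
With 30 integers one could put 1 in each residue class and have no class reach 2.
The 31st integer pushes some class to 2, so 30·1 + 1 = 31.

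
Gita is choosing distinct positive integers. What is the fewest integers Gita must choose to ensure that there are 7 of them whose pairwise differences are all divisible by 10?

61

Integers whose pairwise differences are multiples of 10 are exactly those sharing a remainder mod 10. Pigeonhole: the 10 residue classes mod 10 are the pigeonholes.
With 60 integers one could put 6 in each residue class and have no class reach 7.
The 61st integer pushes some class to 7, so 10·6 + 1 = 61.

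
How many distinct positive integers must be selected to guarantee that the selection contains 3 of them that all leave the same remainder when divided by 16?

Pigeonhole: the 16 residue classes mod 16 are the pigeonholes.
With 32 integers one could put 2 in each residue class and have no class reach 3.
The 33rd integer pushes some class to 3, so 16·2 + 1 = 33.

33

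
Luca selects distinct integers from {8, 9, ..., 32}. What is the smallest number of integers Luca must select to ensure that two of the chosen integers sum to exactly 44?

A set avoiding the sum 44 can contain at most one of each pair {x, 44−x}, plus the 5 elements whose complement lies outside the range or equal to its own complement.
The integers 8, …, 22 (15 of them) are such a set: any two sum to at least 8+9 = 17 and at most 21+22 = 43 < 44.
Any 16th integer completes one of the 10 pairs, so 16 choices force a sum of 44.

16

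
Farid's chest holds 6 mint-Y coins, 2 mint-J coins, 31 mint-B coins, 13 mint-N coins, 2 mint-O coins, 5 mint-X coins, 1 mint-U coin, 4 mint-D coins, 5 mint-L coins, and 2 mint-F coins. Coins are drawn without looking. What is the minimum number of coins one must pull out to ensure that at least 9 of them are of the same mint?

By pigeonhole, the 10 mints are the holes; the coins drawn are the pigeons.
To avoid 9 of any one mint, the worst case takes at most 8 of each mint, or every coin of a mint that has fewer than 8.
That gives 6 + 2 + 8 + 8 + 2 + 5 + 1 + 4 + 5 + 2 = 43 coins with no mint reaching 9.
The next coin forces some mint to 9, so 43 + 1 = 44.

44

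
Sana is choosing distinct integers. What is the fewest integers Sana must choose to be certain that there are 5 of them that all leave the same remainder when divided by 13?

The 13 residue classes mod 13 are the pigeonholes.
With 52 integers one could put 4 in each residue class and have no class reach 5.
The 53rd integer pushes some class to 5, so 13·4 + 1 = 53.

53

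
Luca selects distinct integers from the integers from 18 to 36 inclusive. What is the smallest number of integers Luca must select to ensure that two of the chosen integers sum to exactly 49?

A set avoiding the sum 49 can contain at most one of each pair {x, 49−x}, plus the 5 elements whose complement lies outside the range.
The integers 25, …, 36 (12 of them) are such a set: any two sum to at least 25+26 = 51 > 49.
Any 13th integer completes one of the 7 pairs, so 13 choices force a sum of 49.

13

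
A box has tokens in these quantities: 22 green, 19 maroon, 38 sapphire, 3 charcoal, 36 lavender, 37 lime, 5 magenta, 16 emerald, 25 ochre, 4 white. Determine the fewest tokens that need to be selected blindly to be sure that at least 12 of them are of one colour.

Pigeonhole: the 10 colours are the holes; the tokens drawn are the pigeons.
To avoid 12 of any one colour, the worst case takes at most 11 of each colour, or every token of a colour that has fewer than 11.
That gives 11 + 11 + 11 + 3 + 11 + 11 + 5 + 11 + 11 + 4 = 89 tokens with no colour reaching 12.
The next token forces some colour to 12, so 89 + 1 = 90.

90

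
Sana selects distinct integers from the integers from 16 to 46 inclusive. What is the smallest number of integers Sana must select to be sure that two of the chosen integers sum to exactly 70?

A set avoiding the sum 70 can contain at most one of each pair {x, 70−x}, plus the 9 elements whose complement lies outside the range or equal to its own complement.
The integers 16, …, 35 (20 of them) are such a set: any two sum to at least 16+17 = 33 and at most 34+35 = 69 < 70.
Any 21st integer completes one of the 11 pairs, so 21 choices force a sum of 70.

21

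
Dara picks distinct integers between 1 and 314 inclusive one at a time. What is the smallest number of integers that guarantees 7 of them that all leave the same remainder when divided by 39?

235

The 39 residue classes mod 39 are the pigeonholes.
With 234 integers one could put 6 in each residue class and have no class reach 7.
The 235th integer pushes some class to 7, so 39·6 + 1 = 235.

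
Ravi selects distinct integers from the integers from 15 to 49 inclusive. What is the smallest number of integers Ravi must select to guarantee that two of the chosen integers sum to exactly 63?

Group the elements by complementary pair {x, 63−x}: {15,48}, {16,47}, {17,46}, …, giving 17 two-element pairs and 1 integer whose partner 63−x falls outside [15,49].
By pigeonhole, treating each of those 18 groups as a pigeonhole, one can pick one integer per group — 18 integers — with no two summing to 63.
The 19th integer lands in an occupied pair, forcing a sum of 63.

19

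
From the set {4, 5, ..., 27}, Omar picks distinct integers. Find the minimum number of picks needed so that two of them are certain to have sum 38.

Group the elements by complementary pair {x, 38−x}: {11,27}, {12,26}, {13,25}, …, giving 8 two-element pairs, the single value 19 (it cannot pair with itself since the integers are distinct), and 7 integers whose partner 38−x falls outside [4,27].
Treating each of those 16 groups as a pigeonhole, one can pick one integer per group — 16 integers — with no two summing to 38.
The 17th integer lands in an occupied pair, forcing a sum of 38.

17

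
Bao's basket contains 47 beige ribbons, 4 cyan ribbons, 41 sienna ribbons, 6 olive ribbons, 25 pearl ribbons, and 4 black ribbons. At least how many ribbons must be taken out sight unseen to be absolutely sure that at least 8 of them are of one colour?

By the pigeonhole principle, put each drawn ribbon into a box by colour. The largest draw with every box below 8 takes min(count, 7) from each colour; colours with fewer than 7 contribute all they have.
Σ min(cᵢ, 7) = 7 + 4 + 7 + 6 + 7 + 4 = 35.
Draw number 35 + 1 = 36 must push one box to 8.

36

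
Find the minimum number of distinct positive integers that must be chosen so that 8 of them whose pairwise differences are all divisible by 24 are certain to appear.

Integers whose pairwise differences are multiples of 24 are exactly those sharing a remainder mod 24. By the pigeonhole principle, the 24 residue classes mod 24 are the pigeonholes.
With 168 integers one could put 7 in each residue class and have no class reach 8.
The 169th integer pushes some class to 8, so 24·7 + 1 = 169.

169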